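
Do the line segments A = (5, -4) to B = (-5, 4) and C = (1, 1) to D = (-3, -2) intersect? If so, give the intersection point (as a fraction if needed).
Yes; intersection at (-5/31, 4/31) (t = 16/31 on AB, s = 9/31 on CD)

Parametrize AB as A + t(B − A) = (5 + -10 t, -4 + 8 t) and CD as C + s(D − C) = (1 + -4 s, 1 + -3 s). Solve the linear system for (t, s). Determinant = -62 ≠ 0, so a unique intersection of the containing lines exists. Solution: t = 16/31, s = 9/31 — both in [0, 1], so the segments cross. Intersection point: (-5/31, 4/31).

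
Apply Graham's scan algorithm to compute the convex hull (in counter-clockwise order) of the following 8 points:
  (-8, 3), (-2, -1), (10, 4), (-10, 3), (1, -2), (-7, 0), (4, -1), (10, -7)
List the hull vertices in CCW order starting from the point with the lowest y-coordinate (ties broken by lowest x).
Hull (CCW) = [(10, -7), (10, 4), (-10, 3), (-7, 0)]

Graham scan procedure:
  1. Find the pivot p₀ = point with lowest y (tie → lowest x): (10, -7).
  2. Sort the remaining points by polar angle around p₀.
  3. Walk through sorted points, maintaining a stack; pop the top while the last three entries make a non-left turn (cross product ≤ 0).
  4. Final stack is the convex hull in CCW order: (10, -7), (10, 4), (-10, 3), (-7, 0).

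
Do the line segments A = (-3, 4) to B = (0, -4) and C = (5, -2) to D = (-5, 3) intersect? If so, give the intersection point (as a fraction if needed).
Yes; intersection at (-27/13, 20/13) (t = 4/13 on AB, s = 46/65 on CD)

Parametrize AB as A + t(B − A) = (-3 + 3 t, 4 + -8 t) and CD as C + s(D − C) = (5 + -10 s, -2 + 5 s). Solve the linear system for (t, s). Determinant = 65 ≠ 0, so a unique intersection of the containing lines exists. Solution: t = 4/13, s = 46/65 — both in [0, 1], so the segments cross. Intersection point: (-27/13, 20/13).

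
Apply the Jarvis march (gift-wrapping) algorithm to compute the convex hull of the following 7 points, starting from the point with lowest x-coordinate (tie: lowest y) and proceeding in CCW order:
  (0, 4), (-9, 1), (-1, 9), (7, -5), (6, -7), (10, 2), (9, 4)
Hull (CCW) = [(-9, 1), (6, -7), (7, -5), (10, 2), (9, 4), (-1, 9)]

Jarvis march: at each step, from the current hull vertex p, select the next vertex q as the point such that every other point lies strictly to the left of (or on) the directed line p → q. (Equivalently: for every other point r, the cross product (q − p) × (r − p) ≥ 0.)
Starting point (lowest x, tie lowest y): (-9, 1). Wrap until returning to start. Resulting hull: (-9, 1), (6, -7), (7, -5), (10, 2), (9, 4), (-1, 9).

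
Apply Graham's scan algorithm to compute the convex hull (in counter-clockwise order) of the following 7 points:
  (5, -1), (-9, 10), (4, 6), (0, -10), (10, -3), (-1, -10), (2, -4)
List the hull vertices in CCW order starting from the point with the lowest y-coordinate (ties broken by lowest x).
Hull (CCW) = [(-1, -10), (0, -10), (10, -3), (4, 6), (-9, 10)]

Graham scan procedure:
  1. Find the pivot p₀ = point with lowest y (tie → lowest x): (-1, -10).
  2. Sort the remaining points by polar angle around p₀.
  3. Walk through sorted points, maintaining a stack; pop the top while the last three entries make a non-left turn (cross product ≤ 0).
  4. Final stack is the convex hull in CCW order: (-1, -10), (0, -10), (10, -3), (4, 6), (-9, 10).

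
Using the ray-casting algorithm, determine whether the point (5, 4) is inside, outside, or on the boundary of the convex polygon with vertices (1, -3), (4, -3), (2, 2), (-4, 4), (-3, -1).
The point (5, 4) lies strictly outside the polygon

Cast a horizontal ray to the right from the query point and count how many polygon edges it crosses (each edge strictly once or zero times, handled with the usual half-open convention). 
Parity of crossings → even ⇒ outside.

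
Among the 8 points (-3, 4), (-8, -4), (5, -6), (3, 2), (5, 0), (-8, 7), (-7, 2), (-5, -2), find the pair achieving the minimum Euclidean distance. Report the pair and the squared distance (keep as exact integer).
Pair = ((3, 2), (5, 0)); squared distance = 8

Compute all C(8, 2) = 28 pairwise squared distances (x_i − x_j)² + (y_i − y_j)². The minimum is 8, attained by the pair ((3, 2), (5, 0)).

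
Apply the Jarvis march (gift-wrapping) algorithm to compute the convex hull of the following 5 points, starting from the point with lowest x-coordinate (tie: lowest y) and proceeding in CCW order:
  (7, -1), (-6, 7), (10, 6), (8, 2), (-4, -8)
Hull (CCW) = [(-6, 7), (-4, -8), (7, -1), (10, 6)]

Jarvis march: at each step, from the current hull vertex p, select the next vertex q as the point such that every other point lies strictly to the left of (or on) the directed line p → q. (Equivalently: for every other point r, the cross product (q − p) × (r − p) ≥ 0.)
Starting point (lowest x, tie lowest y): (-6, 7). Wrap until returning to start. Resulting hull: (-6, 7), (-4, -8), (7, -1), (10, 6).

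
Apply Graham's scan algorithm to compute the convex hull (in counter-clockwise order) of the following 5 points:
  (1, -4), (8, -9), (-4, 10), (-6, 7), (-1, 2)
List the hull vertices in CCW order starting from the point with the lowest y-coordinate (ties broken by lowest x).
Hull (CCW) = [(8, -9), (-4, 10), (-6, 7), (1, -4)]

Graham scan procedure:
  1. Find the pivot p₀ = point with lowest y (tie → lowest x): (8, -9).
  2. Sort the remaining points by polar angle around p₀.
  3. Walk through sorted points, maintaining a stack; pop the top while the last three entries make a non-left turn (cross product ≤ 0).
  4. Final stack is the convex hull in CCW order: (8, -9), (-4, 10), (-6, 7), (1, -4).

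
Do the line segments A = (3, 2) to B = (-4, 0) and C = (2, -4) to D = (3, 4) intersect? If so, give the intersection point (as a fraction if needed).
Yes; intersection at (74/27, 52/27) (t = 1/27 on AB, s = 20/27 on CD)

Parametrize AB as A + t(B − A) = (3 + -7 t, 2 + -2 t) and CD as C + s(D − C) = (2 + 1 s, -4 + 8 s). Solve the linear system for (t, s). Determinant = 54 ≠ 0, so a unique intersection of the containing lines exists. Solution: t = 1/27, s = 20/27 — both in [0, 1], so the segments cross. Intersection point: (74/27, 52/27).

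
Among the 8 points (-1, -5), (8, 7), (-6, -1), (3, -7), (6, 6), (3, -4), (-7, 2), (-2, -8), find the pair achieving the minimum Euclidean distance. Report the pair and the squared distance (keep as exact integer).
Pair = ((8, 7), (6, 6)); squared distance = 5

Compute all C(8, 2) = 28 pairwise squared distances (x_i − x_j)² + (y_i − y_j)². The minimum is 5, attained by the pair ((8, 7), (6, 6)).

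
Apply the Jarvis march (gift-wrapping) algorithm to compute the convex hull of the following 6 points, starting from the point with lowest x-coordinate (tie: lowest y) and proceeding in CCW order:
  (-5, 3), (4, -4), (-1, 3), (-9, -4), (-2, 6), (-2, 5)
Hull (CCW) = [(-9, -4), (4, -4), (-2, 6), (-5, 3)]

Jarvis march: at each step, from the current hull vertex p, select the next vertex q as the point such that every other point lies strictly to the left of (or on) the directed line p → q. (Equivalently: for every other point r, the cross product (q − p) × (r − p) ≥ 0.)
Starting point (lowest x, tie lowest y): (-9, -4). Wrap until returning to start. Resulting hull: (-9, -4), (4, -4), (-2, 6), (-5, 3).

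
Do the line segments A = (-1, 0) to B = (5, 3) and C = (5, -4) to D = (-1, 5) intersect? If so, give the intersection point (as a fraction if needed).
Yes; intersection at (3/2, 5/4) (t = 5/12 on AB, s = 7/12 on CD)

Parametrize AB as A + t(B − A) = (-1 + 6 t, 0 + 3 t) and CD as C + s(D − C) = (5 + -6 s, -4 + 9 s). Solve the linear system for (t, s). Determinant = -72 ≠ 0, so a unique intersection of the containing lines exists. Solution: t = 5/12, s = 7/12 — both in [0, 1], so the segments cross. Intersection point: (3/2, 5/4).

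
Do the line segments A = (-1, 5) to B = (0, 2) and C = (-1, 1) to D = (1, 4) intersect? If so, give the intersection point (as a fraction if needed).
Yes; intersection at (-1/9, 7/3) (t = 8/9 on AB, s = 4/9 on CD)

Parametrize AB as A + t(B − A) = (-1 + 1 t, 5 + -3 t) and CD as C + s(D − C) = (-1 + 2 s, 1 + 3 s). Solve the linear system for (t, s). Determinant = -9 ≠ 0, so a unique intersection of the containing lines exists. Solution: t = 8/9, s = 4/9 — both in [0, 1], so the segments cross. Intersection point: (-1/9, 7/3).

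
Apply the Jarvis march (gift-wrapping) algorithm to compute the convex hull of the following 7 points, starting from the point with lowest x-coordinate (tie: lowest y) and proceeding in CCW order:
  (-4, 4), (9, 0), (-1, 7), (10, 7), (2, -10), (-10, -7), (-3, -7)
Hull (CCW) = [(-10, -7), (2, -10), (9, 0), (10, 7), (-1, 7), (-4, 4)]

Jarvis march: at each step, from the current hull vertex p, select the next vertex q as the point such that every other point lies strictly to the left of (or on) the directed line p → q. (Equivalently: for every other point r, the cross product (q − p) × (r − p) ≥ 0.)
Starting point (lowest x, tie lowest y): (-10, -7). Wrap until returning to start. Resulting hull: (-10, -7), (2, -10), (9, 0), (10, 7), (-1, 7), (-4, 4).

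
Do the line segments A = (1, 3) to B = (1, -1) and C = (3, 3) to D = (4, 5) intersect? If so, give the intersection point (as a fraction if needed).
No (intersection of containing lines falls outside at least one segment)

Parametrize and solve: t = 1, s = -2. At least one of these is outside [0, 1], so the segments do not intersect.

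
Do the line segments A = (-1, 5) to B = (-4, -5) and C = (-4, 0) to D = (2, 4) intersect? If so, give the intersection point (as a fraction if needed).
Yes; intersection at (-17/8, 5/4) (t = 3/8 on AB, s = 5/16 on CD)

Parametrize AB as A + t(B − A) = (-1 + -3 t, 5 + -10 t) and CD as C + s(D − C) = (-4 + 6 s, 0 + 4 s). Solve the linear system for (t, s). Determinant = -48 ≠ 0, so a unique intersection of the containing lines exists. Solution: t = 3/8, s = 5/16 — both in [0, 1], so the segments cross. Intersection point: (-17/8, 5/4).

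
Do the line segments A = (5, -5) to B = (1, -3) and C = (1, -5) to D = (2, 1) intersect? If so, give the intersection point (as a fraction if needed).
Yes; intersection at (17/13, -41/13) (t = 12/13 on AB, s = 4/13 on CD)

Parametrize AB as A + t(B − A) = (5 + -4 t, -5 + 2 t) and CD as C + s(D − C) = (1 + 1 s, -5 + 6 s). Solve the linear system for (t, s). Determinant = 26 ≠ 0, so a unique intersection of the containing lines exists. Solution: t = 12/13, s = 4/13 — both in [0, 1], so the segments cross. Intersection point: (17/13, -41/13).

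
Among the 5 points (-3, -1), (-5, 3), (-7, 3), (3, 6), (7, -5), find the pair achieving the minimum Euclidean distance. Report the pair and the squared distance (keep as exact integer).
Pair = ((-5, 3), (-7, 3)); squared distance = 4

Compute all C(5, 2) = 10 pairwise squared distances (x_i − x_j)² + (y_i − y_j)². The minimum is 4, attained by the pair ((-5, 3), (-7, 3)).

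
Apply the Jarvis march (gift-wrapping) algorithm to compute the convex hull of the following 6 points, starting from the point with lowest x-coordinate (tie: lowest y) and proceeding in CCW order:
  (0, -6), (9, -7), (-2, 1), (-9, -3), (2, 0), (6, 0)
Hull (CCW) = [(-9, -3), (0, -6), (9, -7), (6, 0), (-2, 1)]

Jarvis march: at each step, from the current hull vertex p, select the next vertex q as the point such that every other point lies strictly to the left of (or on) the directed line p → q. (Equivalently: for every other point r, the cross product (q − p) × (r − p) ≥ 0.)
Starting point (lowest x, tie lowest y): (-9, -3). Wrap until returning to start. Resulting hull: (-9, -3), (0, -6), (9, -7), (6, 0), (-2, 1).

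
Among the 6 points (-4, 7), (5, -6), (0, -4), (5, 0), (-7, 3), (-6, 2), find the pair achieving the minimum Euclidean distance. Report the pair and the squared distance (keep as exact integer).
Pair = ((-7, 3), (-6, 2)); squared distance = 2

Compute all C(6, 2) = 15 pairwise squared distances (x_i − x_j)² + (y_i − y_j)². The minimum is 2, attained by the pair ((-7, 3), (-6, 2)).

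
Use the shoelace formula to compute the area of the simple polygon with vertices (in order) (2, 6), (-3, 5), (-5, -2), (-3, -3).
Area = 28

Shoelace formula: Area = (1/2) |Σ_i (x_i · y_{i+1} − x_{i+1} · y_i)| (indices mod n). Compute each cross term:
  (2)(5) − (-3)(6) = 28
  (-3)(-2) − (-5)(5) = 31
  (-5)(-3) − (-3)(-2) = 9
  (-3)(6) − (2)(-3) = -12
Sum = 56, so (signed) Area = 56/2 = 28, |Area| = 28.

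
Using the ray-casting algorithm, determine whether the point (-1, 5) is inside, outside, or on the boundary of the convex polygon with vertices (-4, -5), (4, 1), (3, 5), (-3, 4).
The point (-1, 5) lies strictly outside the polygon

Cast a horizontal ray to the right from the query point and count how many polygon edges it crosses (each edge strictly once or zero times, handled with the usual half-open convention). 
Parity of crossings → even ⇒ outside.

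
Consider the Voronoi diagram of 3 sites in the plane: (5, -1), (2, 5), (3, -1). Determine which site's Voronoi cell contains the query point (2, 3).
Nearest site = (2, 5)

The Voronoi cell of site s contains exactly those query points closer to s than to any other site. Compute squared distances from q = (2, 3) to each site:
  (2 − 2)² + (5 − 3)² = 4
  (3 − 2)² + (-1 − 3)² = 17
  (5 − 2)² + (-1 − 3)² = 25
Minimum is attained by (2, 5), so q lies in its Voronoi cell.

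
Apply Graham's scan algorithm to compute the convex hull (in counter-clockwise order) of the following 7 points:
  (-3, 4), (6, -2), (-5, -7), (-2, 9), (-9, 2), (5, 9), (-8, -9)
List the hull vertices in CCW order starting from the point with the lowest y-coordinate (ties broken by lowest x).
Hull (CCW) = [(-8, -9), (6, -2), (5, 9), (-2, 9), (-9, 2)]

Graham scan procedure:
  1. Find the pivot p₀ = point with lowest y (tie → lowest x): (-8, -9).
  2. Sort the remaining points by polar angle around p₀.
  3. Walk through sorted points, maintaining a stack; pop the top while the last three entries make a non-left turn (cross product ≤ 0).
  4. Final stack is the convex hull in CCW order: (-8, -9), (6, -2), (5, 9), (-2, 9), (-9, 2).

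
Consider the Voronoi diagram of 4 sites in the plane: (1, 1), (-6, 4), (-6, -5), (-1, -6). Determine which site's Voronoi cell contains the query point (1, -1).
Nearest site = (1, 1)

The Voronoi cell of site s contains exactly those query points closer to s than to any other site. Compute squared distances from q = (1, -1) to each site:
  (1 − 1)² + (1 − -1)² = 4
  (-1 − 1)² + (-6 − -1)² = 29
  (-6 − 1)² + (-5 − -1)² = 65
  (-6 − 1)² + (4 − -1)² = 74
Minimum is attained by (1, 1), so q lies in its Voronoi cell.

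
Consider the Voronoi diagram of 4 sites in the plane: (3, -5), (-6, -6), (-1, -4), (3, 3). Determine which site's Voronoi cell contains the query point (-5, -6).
Nearest site = (-6, -6)

The Voronoi cell of site s contains exactly those query points closer to s than to any other site. Compute squared distances from q = (-5, -6) to each site:
  (-6 − -5)² + (-6 − -6)² = 1
  (-1 − -5)² + (-4 − -6)² = 20
  (3 − -5)² + (-5 − -6)² = 65
  (3 − -5)² + (3 − -6)² = 145
Minimum is attained by (-6, -6), so q lies in its Voronoi cell.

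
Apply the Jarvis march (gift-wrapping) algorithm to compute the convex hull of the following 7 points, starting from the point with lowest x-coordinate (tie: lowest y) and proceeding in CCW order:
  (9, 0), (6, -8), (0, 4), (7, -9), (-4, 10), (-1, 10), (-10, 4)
Hull (CCW) = [(-10, 4), (7, -9), (9, 0), (-1, 10), (-4, 10)]

Jarvis march: at each step, from the current hull vertex p, select the next vertex q as the point such that every other point lies strictly to the left of (or on) the directed line p → q. (Equivalently: for every other point r, the cross product (q − p) × (r − p) ≥ 0.)
Starting point (lowest x, tie lowest y): (-10, 4). Wrap until returning to start. Resulting hull: (-10, 4), (7, -9), (9, 0), (-1, 10), (-4, 10).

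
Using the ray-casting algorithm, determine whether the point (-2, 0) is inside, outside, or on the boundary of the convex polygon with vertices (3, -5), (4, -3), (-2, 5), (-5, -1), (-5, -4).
The point (-2, 0) lies strictly inside the polygon

Cast a horizontal ray to the right from the query point and count how many polygon edges it crosses (each edge strictly once or zero times, handled with the usual half-open convention). 
Parity of crossings → odd ⇒ inside.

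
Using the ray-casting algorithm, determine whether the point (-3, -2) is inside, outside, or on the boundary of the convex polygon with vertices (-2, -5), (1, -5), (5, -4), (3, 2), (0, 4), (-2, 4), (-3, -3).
The point (-3, -2) lies strictly outside the polygon

Cast a horizontal ray to the right from the query point and count how many polygon edges it crosses (each edge strictly once or zero times, handled with the usual half-open convention). 
Parity of crossings → even ⇒ outside.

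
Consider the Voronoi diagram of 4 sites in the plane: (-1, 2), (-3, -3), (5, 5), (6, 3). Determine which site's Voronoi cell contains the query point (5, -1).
Nearest site = (6, 3)

The Voronoi cell of site s contains exactly those query points closer to s than to any other site. Compute squared distances from q = (5, -1) to each site:
  (6 − 5)² + (3 − -1)² = 17
  (5 − 5)² + (5 − -1)² = 36
  (-1 − 5)² + (2 − -1)² = 45
  (-3 − 5)² + (-3 − -1)² = 68
Minimum is attained by (6, 3), so q lies in its Voronoi cell.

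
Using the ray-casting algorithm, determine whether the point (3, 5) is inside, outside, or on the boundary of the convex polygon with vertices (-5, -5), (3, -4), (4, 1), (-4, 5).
The point (3, 5) lies strictly outside the polygon

Cast a horizontal ray to the right from the query point and count how many polygon edges it crosses (each edge strictly once or zero times, handled with the usual half-open convention). 
Parity of crossings → even ⇒ outside.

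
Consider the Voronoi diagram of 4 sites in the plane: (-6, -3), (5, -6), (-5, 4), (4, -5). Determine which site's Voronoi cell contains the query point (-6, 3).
Nearest site = (-5, 4)

The Voronoi cell of site s contains exactly those query points closer to s than to any other site. Compute squared distances from q = (-6, 3) to each site:
  (-5 − -6)² + (4 − 3)² = 2
  (-6 − -6)² + (-3 − 3)² = 36
  (4 − -6)² + (-5 − 3)² = 164
  (5 − -6)² + (-6 − 3)² = 202
Minimum is attained by (-5, 4), so q lies in its Voronoi cell.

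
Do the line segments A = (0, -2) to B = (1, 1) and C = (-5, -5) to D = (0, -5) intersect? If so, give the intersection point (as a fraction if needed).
No (intersection of containing lines falls outside at least one segment)

Parametrize and solve: t = -1, s = 4/5. At least one of these is outside [0, 1], so the segments do not intersect.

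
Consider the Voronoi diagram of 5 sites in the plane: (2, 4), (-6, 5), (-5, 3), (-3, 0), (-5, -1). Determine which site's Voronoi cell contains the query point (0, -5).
Nearest site = (-3, 0)

The Voronoi cell of site s contains exactly those query points closer to s than to any other site. Compute squared distances from q = (0, -5) to each site:
  (-3 − 0)² + (0 − -5)² = 34
  (-5 − 0)² + (-1 − -5)² = 41
  (2 − 0)² + (4 − -5)² = 85
  (-5 − 0)² + (3 − -5)² = 89
  (-6 − 0)² + (5 − -5)² = 136
Minimum is attained by (-3, 0), so q lies in its Voronoi cell.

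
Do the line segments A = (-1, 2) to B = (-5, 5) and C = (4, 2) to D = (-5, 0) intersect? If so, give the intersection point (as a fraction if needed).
No (intersection of containing lines falls outside at least one segment)

Parametrize and solve: t = -2/7, s = 3/7. At least one of these is outside [0, 1], so the segments do not intersect.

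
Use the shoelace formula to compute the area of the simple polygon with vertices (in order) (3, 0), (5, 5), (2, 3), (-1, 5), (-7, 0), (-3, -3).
Area = 49

Shoelace formula: Area = (1/2) |Σ_i (x_i · y_{i+1} − x_{i+1} · y_i)| (indices mod n). Compute each cross term:
  (3)(5) − (5)(0) = 15
  (5)(3) − (2)(5) = 5
  (2)(5) − (-1)(3) = 13
  (-1)(0) − (-7)(5) = 35
  (-7)(-3) − (-3)(0) = 21
  (-3)(0) − (3)(-3) = 9
Sum = 98, so (signed) Area = 98/2 = 49, |Area| = 49.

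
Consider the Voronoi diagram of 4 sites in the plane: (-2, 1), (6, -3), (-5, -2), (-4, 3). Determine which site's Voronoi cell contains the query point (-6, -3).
Nearest site = (-5, -2)

The Voronoi cell of site s contains exactly those query points closer to s than to any other site. Compute squared distances from q = (-6, -3) to each site:
  (-5 − -6)² + (-2 − -3)² = 2
  (-2 − -6)² + (1 − -3)² = 32
  (-4 − -6)² + (3 − -3)² = 40
  (6 − -6)² + (-3 − -3)² = 144
Minimum is attained by (-5, -2), so q lies in its Voronoi cell.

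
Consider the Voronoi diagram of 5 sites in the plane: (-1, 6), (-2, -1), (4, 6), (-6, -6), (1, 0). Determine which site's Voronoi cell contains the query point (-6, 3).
Nearest site = (-2, -1)

The Voronoi cell of site s contains exactly those query points closer to s than to any other site. Compute squared distances from q = (-6, 3) to each site:
  (-2 − -6)² + (-1 − 3)² = 32
  (-1 − -6)² + (6 − 3)² = 34
  (1 − -6)² + (0 − 3)² = 58
  (-6 − -6)² + (-6 − 3)² = 81
  (4 − -6)² + (6 − 3)² = 109
Minimum is attained by (-2, -1), so q lies in its Voronoi cell.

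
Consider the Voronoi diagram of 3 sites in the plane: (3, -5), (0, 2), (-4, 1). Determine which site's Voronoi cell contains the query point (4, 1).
Nearest site = (0, 2)

The Voronoi cell of site s contains exactly those query points closer to s than to any other site. Compute squared distances from q = (4, 1) to each site:
  (0 − 4)² + (2 − 1)² = 17
  (3 − 4)² + (-5 − 1)² = 37
  (-4 − 4)² + (1 − 1)² = 64
Minimum is attained by (0, 2), so q lies in its Voronoi cell.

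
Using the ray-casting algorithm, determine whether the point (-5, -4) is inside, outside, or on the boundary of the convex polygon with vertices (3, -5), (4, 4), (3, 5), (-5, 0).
The point (-5, -4) lies strictly outside the polygon

Cast a horizontal ray to the right from the query point and count how many polygon edges it crosses (each edge strictly once or zero times, handled with the usual half-open convention). 
Parity of crossings → even ⇒ outside.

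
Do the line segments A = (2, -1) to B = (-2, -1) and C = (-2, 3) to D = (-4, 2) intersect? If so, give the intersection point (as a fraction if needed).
No (intersection of containing lines falls outside at least one segment)

Parametrize and solve: t = 3, s = 4. At least one of these is outside [0, 1], so the segments do not intersect.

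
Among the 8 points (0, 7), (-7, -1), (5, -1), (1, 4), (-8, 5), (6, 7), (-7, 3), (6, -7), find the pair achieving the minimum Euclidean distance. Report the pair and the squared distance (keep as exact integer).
Pair = ((-8, 5), (-7, 3)); squared distance = 5

Compute all C(8, 2) = 28 pairwise squared distances (x_i − x_j)² + (y_i − y_j)². The minimum is 5, attained by the pair ((-8, 5), (-7, 3)).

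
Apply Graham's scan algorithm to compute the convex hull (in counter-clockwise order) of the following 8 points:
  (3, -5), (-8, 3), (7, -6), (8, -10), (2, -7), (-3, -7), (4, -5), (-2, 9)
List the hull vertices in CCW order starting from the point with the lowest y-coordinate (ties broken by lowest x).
Hull (CCW) = [(8, -10), (7, -6), (-2, 9), (-8, 3), (-3, -7)]

Graham scan procedure:
  1. Find the pivot p₀ = point with lowest y (tie → lowest x): (8, -10).
  2. Sort the remaining points by polar angle around p₀.
  3. Walk through sorted points, maintaining a stack; pop the top while the last three entries make a non-left turn (cross product ≤ 0).
  4. Final stack is the convex hull in CCW order: (8, -10), (7, -6), (-2, 9), (-8, 3), (-3, -7).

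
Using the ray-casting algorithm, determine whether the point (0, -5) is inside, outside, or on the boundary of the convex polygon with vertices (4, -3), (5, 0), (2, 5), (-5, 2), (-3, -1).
The point (0, -5) lies strictly outside the polygon

Cast a horizontal ray to the right from the query point and count how many polygon edges it crosses (each edge strictly once or zero times, handled with the usual half-open convention). 
Parity of crossings → even ⇒ outside.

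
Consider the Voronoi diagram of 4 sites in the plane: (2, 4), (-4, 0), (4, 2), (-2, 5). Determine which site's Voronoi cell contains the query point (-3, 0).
Nearest site = (-4, 0)

The Voronoi cell of site s contains exactly those query points closer to s than to any other site. Compute squared distances from q = (-3, 0) to each site:
  (-4 − -3)² + (0 − 0)² = 1
  (-2 − -3)² + (5 − 0)² = 26
  (2 − -3)² + (4 − 0)² = 41
  (4 − -3)² + (2 − 0)² = 53
Minimum is attained by (-4, 0), so q lies in its Voronoi cell.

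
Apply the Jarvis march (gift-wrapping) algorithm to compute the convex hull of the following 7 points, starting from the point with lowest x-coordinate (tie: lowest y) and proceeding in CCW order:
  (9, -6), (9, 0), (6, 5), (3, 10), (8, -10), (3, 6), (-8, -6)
Hull (CCW) = [(-8, -6), (8, -10), (9, -6), (9, 0), (3, 10)]

Jarvis march: at each step, from the current hull vertex p, select the next vertex q as the point such that every other point lies strictly to the left of (or on) the directed line p → q. (Equivalently: for every other point r, the cross product (q − p) × (r − p) ≥ 0.)
Starting point (lowest x, tie lowest y): (-8, -6). Wrap until returning to start. Resulting hull: (-8, -6), (8, -10), (9, -6), (9, 0), (3, 10).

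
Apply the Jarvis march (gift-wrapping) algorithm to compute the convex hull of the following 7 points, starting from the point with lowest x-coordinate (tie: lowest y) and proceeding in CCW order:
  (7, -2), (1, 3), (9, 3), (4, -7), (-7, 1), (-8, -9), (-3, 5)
Hull (CCW) = [(-8, -9), (4, -7), (7, -2), (9, 3), (-3, 5), (-7, 1)]

Jarvis march: at each step, from the current hull vertex p, select the next vertex q as the point such that every other point lies strictly to the left of (or on) the directed line p → q. (Equivalently: for every other point r, the cross product (q − p) × (r − p) ≥ 0.)
Starting point (lowest x, tie lowest y): (-8, -9). Wrap until returning to start. Resulting hull: (-8, -9), (4, -7), (7, -2), (9, 3), (-3, 5), (-7, 1).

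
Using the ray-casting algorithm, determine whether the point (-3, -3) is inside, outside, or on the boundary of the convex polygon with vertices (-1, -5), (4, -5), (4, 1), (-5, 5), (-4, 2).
The point (-3, -3) lies strictly outside the polygon

Cast a horizontal ray to the right from the query point and count how many polygon edges it crosses (each edge strictly once or zero times, handled with the usual half-open convention). 
Parity of crossings → even ⇒ outside.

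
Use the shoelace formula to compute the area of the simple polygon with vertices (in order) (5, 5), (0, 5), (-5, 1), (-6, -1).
Area = 18

Shoelace formula: Area = (1/2) |Σ_i (x_i · y_{i+1} − x_{i+1} · y_i)| (indices mod n). Compute each cross term:
  (5)(5) − (0)(5) = 25
  (0)(1) − (-5)(5) = 25
  (-5)(-1) − (-6)(1) = 11
  (-6)(5) − (5)(-1) = -25
Sum = 36, so (signed) Area = 36/2 = 18, |Area| = 18.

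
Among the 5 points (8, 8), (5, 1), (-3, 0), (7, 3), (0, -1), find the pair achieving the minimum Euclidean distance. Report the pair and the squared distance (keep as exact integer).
Pair = ((5, 1), (7, 3)); squared distance = 8

Compute all C(5, 2) = 10 pairwise squared distances (x_i − x_j)² + (y_i − y_j)². The minimum is 8, attained by the pair ((5, 1), (7, 3)).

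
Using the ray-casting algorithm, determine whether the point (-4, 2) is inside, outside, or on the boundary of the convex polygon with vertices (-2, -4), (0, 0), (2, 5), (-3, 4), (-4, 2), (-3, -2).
The point (-4, 2) lies on the polygon boundary

Boundary check: the query satisfies the collinearity and bounding-box conditions for some polygon edge, so it lies exactly on the boundary.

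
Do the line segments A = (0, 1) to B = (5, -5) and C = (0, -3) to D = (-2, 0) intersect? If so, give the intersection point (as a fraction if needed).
No (intersection of containing lines falls outside at least one segment)

Parametrize and solve: t = -8/3, s = 20/3. At least one of these is outside [0, 1], so the segments do not intersect.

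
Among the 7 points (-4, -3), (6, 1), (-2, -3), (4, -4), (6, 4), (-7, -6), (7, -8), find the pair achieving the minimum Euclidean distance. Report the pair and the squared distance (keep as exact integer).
Pair = ((-4, -3), (-2, -3)); squared distance = 4

Compute all C(7, 2) = 21 pairwise squared distances (x_i − x_j)² + (y_i − y_j)². The minimum is 4, attained by the pair ((-4, -3), (-2, -3)).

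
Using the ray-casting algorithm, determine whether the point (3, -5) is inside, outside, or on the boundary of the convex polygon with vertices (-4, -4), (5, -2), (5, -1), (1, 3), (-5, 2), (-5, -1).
The point (3, -5) lies strictly outside the polygon

Cast a horizontal ray to the right from the query point and count how many polygon edges it crosses (each edge strictly once or zero times, handled with the usual half-open convention). 
Parity of crossings → even ⇒ outside.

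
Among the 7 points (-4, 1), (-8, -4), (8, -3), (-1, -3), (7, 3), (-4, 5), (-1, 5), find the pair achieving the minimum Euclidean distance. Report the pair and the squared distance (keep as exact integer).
Pair = ((-4, 5), (-1, 5)); squared distance = 9

Compute all C(7, 2) = 21 pairwise squared distances (x_i − x_j)² + (y_i − y_j)². The minimum is 9, attained by the pair ((-4, 5), (-1, 5)).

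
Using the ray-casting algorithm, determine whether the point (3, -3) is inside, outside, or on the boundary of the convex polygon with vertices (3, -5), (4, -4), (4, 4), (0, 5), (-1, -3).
The point (3, -3) lies strictly inside the polygon

Cast a horizontal ray to the right from the query point and count how many polygon edges it crosses (each edge strictly once or zero times, handled with the usual half-open convention). 
Parity of crossings → odd ⇒ inside.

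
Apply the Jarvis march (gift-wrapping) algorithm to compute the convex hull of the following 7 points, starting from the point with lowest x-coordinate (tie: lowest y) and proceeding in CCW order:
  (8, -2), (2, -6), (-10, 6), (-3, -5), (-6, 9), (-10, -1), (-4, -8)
Hull (CCW) = [(-10, -1), (-4, -8), (2, -6), (8, -2), (-6, 9), (-10, 6)]

Jarvis march: at each step, from the current hull vertex p, select the next vertex q as the point such that every other point lies strictly to the left of (or on) the directed line p → q. (Equivalently: for every other point r, the cross product (q − p) × (r − p) ≥ 0.)
Starting point (lowest x, tie lowest y): (-10, -1). Wrap until returning to start. Resulting hull: (-10, -1), (-4, -8), (2, -6), (8, -2), (-6, 9), (-10, 6).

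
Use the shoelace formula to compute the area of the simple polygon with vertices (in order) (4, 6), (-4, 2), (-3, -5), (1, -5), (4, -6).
Area = 70

Shoelace formula: Area = (1/2) |Σ_i (x_i · y_{i+1} − x_{i+1} · y_i)| (indices mod n). Compute each cross term:
  (4)(2) − (-4)(6) = 32
  (-4)(-5) − (-3)(2) = 26
  (-3)(-5) − (1)(-5) = 20
  (1)(-6) − (4)(-5) = 14
  (4)(6) − (4)(-6) = 48
Sum = 140, so (signed) Area = 140/2 = 70, |Area| = 70.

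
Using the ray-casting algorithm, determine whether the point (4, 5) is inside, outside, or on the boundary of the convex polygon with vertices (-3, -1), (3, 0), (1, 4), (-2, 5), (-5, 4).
The point (4, 5) lies strictly outside the polygon

Cast a horizontal ray to the right from the query point and count how many polygon edges it crosses (each edge strictly once or zero times, handled with the usual half-open convention). 
Parity of crossings → even ⇒ outside.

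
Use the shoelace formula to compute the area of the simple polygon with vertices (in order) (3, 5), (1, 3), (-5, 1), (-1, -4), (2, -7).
Area = 87/2

Shoelace formula: Area = (1/2) |Σ_i (x_i · y_{i+1} − x_{i+1} · y_i)| (indices mod n). Compute each cross term:
  (3)(3) − (1)(5) = 4
  (1)(1) − (-5)(3) = 16
  (-5)(-4) − (-1)(1) = 21
  (-1)(-7) − (2)(-4) = 15
  (2)(5) − (3)(-7) = 31
Sum = 87, so (signed) Area = 87/2 = 87/2, |Area| = 87/2.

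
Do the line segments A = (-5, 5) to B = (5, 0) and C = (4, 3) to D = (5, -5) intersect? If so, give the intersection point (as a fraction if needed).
Yes; intersection at (13/3, 1/3) (t = 14/15 on AB, s = 1/3 on CD)

Parametrize AB as A + t(B − A) = (-5 + 10 t, 5 + -5 t) and CD as C + s(D − C) = (4 + 1 s, 3 + -8 s). Solve the linear system for (t, s). Determinant = 75 ≠ 0, so a unique intersection of the containing lines exists. Solution: t = 14/15, s = 1/3 — both in [0, 1], so the segments cross. Intersection point: (13/3, 1/3).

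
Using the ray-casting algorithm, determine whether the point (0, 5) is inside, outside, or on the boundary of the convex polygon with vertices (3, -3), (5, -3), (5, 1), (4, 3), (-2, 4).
The point (0, 5) lies strictly outside the polygon

Cast a horizontal ray to the right from the query point and count how many polygon edges it crosses (each edge strictly once or zero times, handled with the usual half-open convention). 
Parity of crossings → even ⇒ outside.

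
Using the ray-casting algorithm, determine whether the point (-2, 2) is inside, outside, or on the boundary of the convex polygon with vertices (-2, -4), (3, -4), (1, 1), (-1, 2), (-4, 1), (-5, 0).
The point (-2, 2) lies strictly outside the polygon

Cast a horizontal ray to the right from the query point and count how many polygon edges it crosses (each edge strictly once or zero times, handled with the usual half-open convention). 
Parity of crossings → even ⇒ outside.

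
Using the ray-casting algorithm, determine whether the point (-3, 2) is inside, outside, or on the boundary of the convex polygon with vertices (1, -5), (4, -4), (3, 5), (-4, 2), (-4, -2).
The point (-3, 2) lies strictly inside the polygon

Cast a horizontal ray to the right from the query point and count how many polygon edges it crosses (each edge strictly once or zero times, handled with the usual half-open convention). 
Parity of crossings → odd ⇒ inside.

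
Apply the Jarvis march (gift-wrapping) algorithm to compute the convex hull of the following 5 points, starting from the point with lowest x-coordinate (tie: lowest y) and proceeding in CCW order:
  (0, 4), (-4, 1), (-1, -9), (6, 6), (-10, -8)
Hull (CCW) = [(-10, -8), (-1, -9), (6, 6), (0, 4), (-4, 1)]

Jarvis march: at each step, from the current hull vertex p, select the next vertex q as the point such that every other point lies strictly to the left of (or on) the directed line p → q. (Equivalently: for every other point r, the cross product (q − p) × (r − p) ≥ 0.)
Starting point (lowest x, tie lowest y): (-10, -8). Wrap until returning to start. Resulting hull: (-10, -8), (-1, -9), (6, 6), (0, 4), (-4, 1).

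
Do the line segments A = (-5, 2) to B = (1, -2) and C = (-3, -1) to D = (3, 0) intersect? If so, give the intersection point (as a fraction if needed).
Yes; intersection at (-1, -2/3) (t = 2/3 on AB, s = 1/3 on CD)

Parametrize AB as A + t(B − A) = (-5 + 6 t, 2 + -4 t) and CD as C + s(D − C) = (-3 + 6 s, -1 + 1 s). Solve the linear system for (t, s). Determinant = -30 ≠ 0, so a unique intersection of the containing lines exists. Solution: t = 2/3, s = 1/3 — both in [0, 1], so the segments cross. Intersection point: (-1, -2/3).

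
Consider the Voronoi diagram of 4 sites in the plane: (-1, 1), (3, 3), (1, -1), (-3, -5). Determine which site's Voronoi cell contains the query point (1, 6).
Nearest site = (3, 3)

The Voronoi cell of site s contains exactly those query points closer to s than to any other site. Compute squared distances from q = (1, 6) to each site:
  (3 − 1)² + (3 − 6)² = 13
  (-1 − 1)² + (1 − 6)² = 29
  (1 − 1)² + (-1 − 6)² = 49
  (-3 − 1)² + (-5 − 6)² = 137
Minimum is attained by (3, 3), so q lies in its Voronoi cell.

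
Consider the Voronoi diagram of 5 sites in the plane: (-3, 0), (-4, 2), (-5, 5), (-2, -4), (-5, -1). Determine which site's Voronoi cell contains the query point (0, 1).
Nearest site = (-3, 0)

The Voronoi cell of site s contains exactly those query points closer to s than to any other site. Compute squared distances from q = (0, 1) to each site:
  (-3 − 0)² + (0 − 1)² = 10
  (-4 − 0)² + (2 − 1)² = 17
  (-5 − 0)² + (-1 − 1)² = 29
  (-2 − 0)² + (-4 − 1)² = 29
  (-5 − 0)² + (5 − 1)² = 41
Minimum is attained by (-3, 0), so q lies in its Voronoi cell.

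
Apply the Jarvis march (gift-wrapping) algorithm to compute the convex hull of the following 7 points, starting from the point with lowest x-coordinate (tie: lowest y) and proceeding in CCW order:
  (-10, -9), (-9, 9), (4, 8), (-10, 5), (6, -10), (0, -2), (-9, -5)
Hull (CCW) = [(-10, -9), (6, -10), (4, 8), (-9, 9), (-10, 5)]

Jarvis march: at each step, from the current hull vertex p, select the next vertex q as the point such that every other point lies strictly to the left of (or on) the directed line p → q. (Equivalently: for every other point r, the cross product (q − p) × (r − p) ≥ 0.)
Starting point (lowest x, tie lowest y): (-10, -9). Wrap until returning to start. Resulting hull: (-10, -9), (6, -10), (4, 8), (-9, 9), (-10, 5).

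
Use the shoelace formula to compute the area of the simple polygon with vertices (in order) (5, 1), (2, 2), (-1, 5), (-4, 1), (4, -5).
Area = 42

Shoelace formula: Area = (1/2) |Σ_i (x_i · y_{i+1} − x_{i+1} · y_i)| (indices mod n). Compute each cross term:
  (5)(2) − (2)(1) = 8
  (2)(5) − (-1)(2) = 12
  (-1)(1) − (-4)(5) = 19
  (-4)(-5) − (4)(1) = 16
  (4)(1) − (5)(-5) = 29
Sum = 84, so (signed) Area = 84/2 = 42, |Area| = 42.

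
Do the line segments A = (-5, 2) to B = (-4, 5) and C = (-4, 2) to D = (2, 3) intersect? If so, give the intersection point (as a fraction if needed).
No (intersection of containing lines falls outside at least one segment)

Parametrize and solve: t = -1/17, s = -3/17. At least one of these is outside [0, 1], so the segments do not intersect.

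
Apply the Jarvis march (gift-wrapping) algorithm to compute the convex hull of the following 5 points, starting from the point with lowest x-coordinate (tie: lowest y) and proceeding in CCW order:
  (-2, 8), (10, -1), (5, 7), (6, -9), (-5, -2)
Hull (CCW) = [(-5, -2), (6, -9), (10, -1), (5, 7), (-2, 8)]

Jarvis march: at each step, from the current hull vertex p, select the next vertex q as the point such that every other point lies strictly to the left of (or on) the directed line p → q. (Equivalently: for every other point r, the cross product (q − p) × (r − p) ≥ 0.)
Starting point (lowest x, tie lowest y): (-5, -2). Wrap until returning to start. Resulting hull: (-5, -2), (6, -9), (10, -1), (5, 7), (-2, 8).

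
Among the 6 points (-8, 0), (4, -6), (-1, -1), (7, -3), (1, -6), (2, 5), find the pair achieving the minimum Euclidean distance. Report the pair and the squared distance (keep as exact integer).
Pair = ((4, -6), (1, -6)); squared distance = 9

Compute all C(6, 2) = 15 pairwise squared distances (x_i − x_j)² + (y_i − y_j)². The minimum is 9, attained by the pair ((4, -6), (1, -6)).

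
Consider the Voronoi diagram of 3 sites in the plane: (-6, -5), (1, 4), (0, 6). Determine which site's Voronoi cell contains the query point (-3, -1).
Nearest site = (-6, -5)

The Voronoi cell of site s contains exactly those query points closer to s than to any other site. Compute squared distances from q = (-3, -1) to each site:
  (-6 − -3)² + (-5 − -1)² = 25
  (1 − -3)² + (4 − -1)² = 41
  (0 − -3)² + (6 − -1)² = 58
Minimum is attained by (-6, -5), so q lies in its Voronoi cell.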